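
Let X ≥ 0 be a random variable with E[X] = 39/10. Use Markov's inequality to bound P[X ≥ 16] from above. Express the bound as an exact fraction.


μ = E[X] = 39/10, a = 16.
Markov: P[X ≥ 16] ≤ μ/a = (39/10)/16 = 39/160.
Numerically: ≈ 0.24375.
(Since a = 16 > μ = 3.90000, the bound 39/160 is < 1 and informative.)

P[X ≥ 16] ≤ 39/160 ≈ 0.24375.


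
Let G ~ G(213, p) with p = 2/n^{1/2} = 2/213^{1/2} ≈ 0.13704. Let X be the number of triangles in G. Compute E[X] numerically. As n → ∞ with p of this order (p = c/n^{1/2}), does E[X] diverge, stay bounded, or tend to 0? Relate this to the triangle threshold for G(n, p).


Number of potential triangles: C(213, 3) = 1587986.
Each occurs with probability p³ ≈ (0.13704)³ ≈ 2.5734787e-03.
By linearity: E[X] = C(213, 3)·p³ ≈ 1587986 · 2.5734787e-03 ≈ 4086.64818.
Since α = 1/2 < 1, p = c/n^{1/2} ≫ 1/n is above the triangle threshold p ~ 1/n. Asymptotically E[X] ~ (c³/6)·n^{3(1−α)} = (2³/6)·n^{1.5} → ∞; triangles are abundant w.h.p.

E[X] ≈ 4086.64818; in regime p = Θ(1/n^{1/2}) E[X] diverges (above the triangle threshold p ~ 1/n).


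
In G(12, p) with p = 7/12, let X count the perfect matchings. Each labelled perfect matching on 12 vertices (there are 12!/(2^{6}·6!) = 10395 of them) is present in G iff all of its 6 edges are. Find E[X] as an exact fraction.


K_12 has 12!/(2^{6}·6!) = 10395 labelled perfect matchings.
For each such perfect matching H, let X_H = 1 if all 6 edges of H are present in G. Then P[X_H = 1] = p^{6} = (7/12)^{6} = 117649/2985984.
Summing the indicators: E[X] = Σ_H E[X_H] = 10395 · p^{6} = 10395 · 117649/2985984 = 45294865/110592.
Numerically: E[X] ≈ 409.57.

E[X] = 10395 · (7/12)^{6} = 45294865/110592 ≈ 409.57.


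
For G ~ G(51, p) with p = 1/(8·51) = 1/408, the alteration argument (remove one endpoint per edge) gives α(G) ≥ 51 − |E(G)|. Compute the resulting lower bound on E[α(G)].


E[|E(G)|] = C(51, 2)·p = 1275 · (1/408) = 25/8.
E[α(G)] ≥ n − E[|E(G)|] = 51 − 25/8 = 383/8.
Numerically: ≈ 47.875000.
(This is only a lower bound; the true E[α(G)] may be larger.)

E[α(G)] ≥ 383/8 ≈ 47.875000.


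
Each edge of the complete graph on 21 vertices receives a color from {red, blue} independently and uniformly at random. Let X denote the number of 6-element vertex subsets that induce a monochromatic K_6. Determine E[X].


Let X = Σ_S X_S over the C(21, 6) = 54264 subsets S of size 6, where X_S = 1 if the K_6 on S is monochromatic.
For a fixed S, the K_6 on S has C(6, 2) = 15 edges. P[all 15 edges red] = (1/2)^15, and likewise for blue, so P[monochromatic] = 2·(1/2)^15 = 2^{1 − 15} = 1/16384.
By linearity of expectation: E[X] = C(21, 6) · 2^{1 − 15} = 54264 · 1/16384 = 6783/2048.
Numerically: E[X] ≈ 3.312012.

E[X] = C(21,6)·2^(1−C(6,2)) = 6783/2048 ≈ 3.312012.


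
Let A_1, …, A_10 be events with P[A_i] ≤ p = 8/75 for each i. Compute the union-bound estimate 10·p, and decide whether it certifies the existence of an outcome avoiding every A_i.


Union bound: P[∪_{i=1}^{10} A_i] ≤ Σ_i P[A_i] ≤ 10·p = 10·(8/75) = 16/15.
Numerically: 16/15 ≈ 1.0666667.
Is 16/15 < 1? NO.
Since the bound 16/15 is ≥ 1, the union bound is uninformative here; it does NOT by itself certify existence.

10·p = 16/15 ≈ 1.0666667; existence NOT certified by the union bound.


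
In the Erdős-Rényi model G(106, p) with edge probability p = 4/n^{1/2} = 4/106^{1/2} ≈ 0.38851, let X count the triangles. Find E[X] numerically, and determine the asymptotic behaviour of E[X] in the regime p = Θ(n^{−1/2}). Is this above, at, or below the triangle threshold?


Number of potential triangles: C(106, 3) = 192920.
Each occurs with probability p³ ≈ (0.38851)³ ≈ 5.8643675e-02.
By linearity: E[X] = C(106, 3)·p³ ≈ 192920 · 5.8643675e-02 ≈ 11313.53772.
Since α = 1/2 < 1, p = c/n^{1/2} ≫ 1/n is above the triangle threshold p ~ 1/n. Asymptotically E[X] ~ (c³/6)·n^{3(1−α)} = (4³/6)·n^{1.5} → ∞; triangles are abundant w.h.p.

E[X] ≈ 11313.53772; in regime p = Θ(1/n^{1/2}) E[X] diverges (above the triangle threshold p ~ 1/n).


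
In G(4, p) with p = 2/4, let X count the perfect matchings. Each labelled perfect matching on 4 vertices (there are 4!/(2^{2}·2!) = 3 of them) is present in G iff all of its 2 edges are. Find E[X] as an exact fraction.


K_4 has 4!/(2^{2}·2!) = 3 labelled perfect matchings.
For each such perfect matching H, let X_H = 1 if all 2 edges of H are present in G. Then P[X_H = 1] = p^{2} = (1/2)^{2} = 1/4.
By linearity of expectation: E[X] = Σ_H E[X_H] = 3 · p^{2} = 3 · 1/4 = 3/4.
Numerically: E[X] ≈ 0.75.

E[X] = 3 · (1/2)^{2} = 3/4 ≈ 0.75.


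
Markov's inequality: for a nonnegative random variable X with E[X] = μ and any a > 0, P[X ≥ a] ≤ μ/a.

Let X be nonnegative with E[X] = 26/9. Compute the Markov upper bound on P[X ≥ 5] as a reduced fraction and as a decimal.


μ = E[X] = 26/9, a = 5.
Markov: P[X ≥ 5] ≤ μ/a = (26/9)/5 = 26/45.
Numerically: ≈ 0.578.
(Since a = 5 > μ = 2.889, the bound 26/45 is < 1 and informative.)

P[X ≥ 5] ≤ 26/45 ≈ 0.578.


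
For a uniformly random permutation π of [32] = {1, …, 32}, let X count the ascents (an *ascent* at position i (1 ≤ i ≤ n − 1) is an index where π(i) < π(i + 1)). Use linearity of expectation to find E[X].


Write X = Σ X_I over i = 1, …, 31, with X_I the indicator of one ascent.
There are 31 indicators.
For each fixed i, the pair (π(i), π(i+1)) is a uniformly random ordered pair of distinct values from {1, …, 32}; by symmetry P[π(i) < π(i+1)] = 1/2.
By linearity: E[X] = 31 · (1/2) = (32 − 1) · (1/2) = 31/2 ≈ 15.500.

E[X] = 31/2 = 15.500.


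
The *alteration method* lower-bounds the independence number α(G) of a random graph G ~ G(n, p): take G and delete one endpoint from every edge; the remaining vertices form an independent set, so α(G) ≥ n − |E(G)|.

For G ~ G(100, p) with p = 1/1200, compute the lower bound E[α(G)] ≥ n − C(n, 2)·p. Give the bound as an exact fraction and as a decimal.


E[|E(G)|] = C(100, 2)·p = 4950 · (1/1200) = 33/8.
E[α(G)] ≥ n − E[|E(G)|] = 100 − 33/8 = 767/8.
Numerically: ≈ 95.87500.
(This is only a lower bound; the true E[α(G)] may be larger.)

E[α(G)] ≥ 767/8 ≈ 95.87500.


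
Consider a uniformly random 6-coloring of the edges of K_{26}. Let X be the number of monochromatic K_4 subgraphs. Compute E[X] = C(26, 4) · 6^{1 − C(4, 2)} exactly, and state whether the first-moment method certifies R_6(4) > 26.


E[X] = C(26, 4) · 6^{1 − 6} = 14950 · 6^{−5} = 14950/7776.
As a reduced fraction: E[X] = 7475/3888 ≈ 1.9226.
Is E[X] < 1? NO.
Since E[X] ≥ 1, the first-moment bound is inconclusive at n = 26; it does NOT by itself certify R_6(4) > 26.

E[X] = 7475/3888 ≈ 1.9226; E[X] ≥ 1; first-moment method inconclusive here.


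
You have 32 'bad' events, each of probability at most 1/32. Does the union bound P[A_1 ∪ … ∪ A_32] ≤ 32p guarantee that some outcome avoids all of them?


Union bound: P[∪_{i=1}^{32} A_i] ≤ Σ_i P[A_i] ≤ 32·p = 32·(1/32) = 1.
Numerically: 1 ≈ 1.00000.
Is 1 < 1? NO.
Since the bound 1 is ≥ 1, the union bound is uninformative here; it does NOT by itself certify existence.

32·p = 1 ≈ 1.00000; existence NOT certified by the union bound.


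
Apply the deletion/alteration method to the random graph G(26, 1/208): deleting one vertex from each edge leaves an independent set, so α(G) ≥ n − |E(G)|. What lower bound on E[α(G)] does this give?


E[|E(G)|] = C(26, 2)·p = 325 · (1/208) = 25/16.
E[α(G)] ≥ n − E[|E(G)|] = 26 − 25/16 = 391/16.
Numerically: ≈ 24.437500.
(This is only a lower bound; the true E[α(G)] may be larger.)

E[α(G)] ≥ 391/16 ≈ 24.437500.


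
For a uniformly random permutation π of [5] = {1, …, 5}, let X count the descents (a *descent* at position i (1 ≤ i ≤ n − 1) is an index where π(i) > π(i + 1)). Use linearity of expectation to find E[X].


Write X = Σ X_I over i = 1, …, 4, with X_I the indicator of one descent.
There are 4 indicators.
For each fixed i, the pair (π(i), π(i+1)) is a uniformly random ordered pair of distinct values from {1, …, 5}; by symmetry P[π(i) > π(i+1)] = 1/2.
By linearity: E[X] = 4 · (1/2) = (5 − 1) · (1/2) = 2 ≈ 2.000.

E[X] = 2 = 2.000.


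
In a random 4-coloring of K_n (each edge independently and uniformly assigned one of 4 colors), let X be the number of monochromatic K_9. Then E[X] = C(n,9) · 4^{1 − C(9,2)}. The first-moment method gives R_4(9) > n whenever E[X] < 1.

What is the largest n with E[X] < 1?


We need C(n, 9) · 4^{1 − 36} < 1, i.e. C(n, 9) < 4^{36 − 1} = 1180591620717411303424.
Check values of n near the boundary:
  n = 909: C(909, 9) = 1122169012923711463931; 1122169012923711463931 < 1180591620717411303424? YES
  n = 910: C(910, 9) = 1133378248346922788210; 1133378248346922788210 < 1180591620717411303424? YES
  n = 911: C(911, 9) = 1144686900492291197405; 1144686900492291197405 < 1180591620717411303424? YES
  n = 912: C(912, 9) = 1156095740032081475120; 1156095740032081475120 < 1180591620717411303424? YES
  n = 913: C(913, 9) = 1167605542753639808390; 1167605542753639808390 < 1180591620717411303424? YES
  n = 914: C(914, 9) = 1179217089587653905932; 1179217089587653905932 < 1180591620717411303424? YES
  n = 915: C(915, 9) = 1190931166636537885130; 1190931166636537885130 < 1180591620717411303424? NO
The largest n with C(n, 9) < 1180591620717411303424 is n = 914 (where E[X] = 294804272396913476483/295147905179352825856 ≈ 0.9988). Hence R_4(9) > 914, i.e. R_4(9) ≥ 915.

Largest n = 914; hence R_4(9) > 914.


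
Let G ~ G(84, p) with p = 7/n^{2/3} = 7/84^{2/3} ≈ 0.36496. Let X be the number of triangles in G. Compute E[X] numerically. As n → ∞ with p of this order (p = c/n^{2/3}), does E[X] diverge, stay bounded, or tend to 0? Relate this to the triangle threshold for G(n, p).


Number of potential triangles: C(84, 3) = 95284.
Each occurs with probability p³ ≈ (0.36496)³ ≈ 4.8611111e-02.
By linearity: E[X] = C(84, 3)·p³ ≈ 95284 · 4.8611111e-02 ≈ 4631.86111.
Since α = 2/3 < 1, p = c/n^{2/3} ≫ 1/n is above the triangle threshold p ~ 1/n. Asymptotically E[X] ~ (c³/6)·n^{3(1−α)} = (7³/6)·n^{1} → ∞; triangles are abundant w.h.p.

E[X] ≈ 4631.86111; in regime p = Θ(1/n^{2/3}) E[X] diverges (above the triangle threshold p ~ 1/n).


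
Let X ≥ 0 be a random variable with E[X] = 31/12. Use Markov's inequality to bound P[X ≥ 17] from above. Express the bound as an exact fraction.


μ = E[X] = 31/12, a = 17.
Markov: P[X ≥ 17] ≤ μ/a = (31/12)/17 = 31/204.
Numerically: ≈ 0.151961.
(Since a = 17 > μ = 2.583333, the bound 31/204 is < 1 and informative.)

P[X ≥ 17] ≤ 31/204 ≈ 0.151961.


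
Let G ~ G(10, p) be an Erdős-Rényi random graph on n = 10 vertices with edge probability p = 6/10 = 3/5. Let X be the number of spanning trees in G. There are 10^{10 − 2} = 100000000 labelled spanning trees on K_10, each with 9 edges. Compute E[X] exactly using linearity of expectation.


K_10 has 10^{10 − 2} = 100000000 labelled spanning trees.
For each such spanning tree H, let X_H = 1 if all 9 edges of H are present in G. Then P[X_H = 1] = p^{9} = (3/5)^{9} = 19683/1953125.
By linearity: E[X] = Σ_H E[X_H] = 100000000 · p^{9} = 100000000 · 19683/1953125 = 5038848/5.
Numerically: E[X] ≈ 1.01e+06.

E[X] = 100000000 · (3/5)^{9} = 5038848/5 ≈ 1.01e+06.


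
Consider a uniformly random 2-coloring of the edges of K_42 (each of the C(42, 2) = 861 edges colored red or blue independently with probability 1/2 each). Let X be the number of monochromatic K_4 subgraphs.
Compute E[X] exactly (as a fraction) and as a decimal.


Let X = Σ_S X_S over the C(42, 4) = 111930 subsets S of size 4, where X_S = 1 if the K_4 on S is monochromatic.
For a fixed S, the K_4 on S has C(4, 2) = 6 edges. P[all 6 edges red] = (1/2)^6, and likewise for blue, so P[monochromatic] = 2·(1/2)^6 = 2^{1 − 6} = 1/32.
Summing: E[X] = C(42, 4) · 2^{1 − 6} = 111930 · 1/32 = 55965/16.
Numerically: E[X] ≈ 3497.8125.

E[X] = C(42,4)·2^(1−C(4,2)) = 55965/16 ≈ 3497.8125.


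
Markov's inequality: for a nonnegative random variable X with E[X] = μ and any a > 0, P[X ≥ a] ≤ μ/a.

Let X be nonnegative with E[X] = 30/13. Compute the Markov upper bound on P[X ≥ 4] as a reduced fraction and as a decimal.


μ = E[X] = 30/13, a = 4.
Markov: P[X ≥ 4] ≤ μ/a = (30/13)/4 = 15/26.
Numerically: ≈ 0.57692.
(Since a = 4 > μ = 2.30769, the bound 15/26 is < 1 and informative.)

P[X ≥ 4] ≤ 15/26 ≈ 0.57692.


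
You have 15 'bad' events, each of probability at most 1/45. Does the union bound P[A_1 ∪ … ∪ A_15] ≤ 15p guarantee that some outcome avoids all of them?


Union bound: P[∪_{i=1}^{15} A_i] ≤ Σ_i P[A_i] ≤ 15·p = 15·(1/45) = 1/3.
Numerically: 1/3 ≈ 0.3333.
Is 1/3 < 1? YES.
Since P[∪ A_i] ≤ 1/3 < 1, the complement has P[∩ A_i^c] ≥ 1 − 1/3 = 2/3 > 0, so some outcome avoids every A_i.

15·p = 1/3 ≈ 0.3333; existence CERTIFIED by the union bound.


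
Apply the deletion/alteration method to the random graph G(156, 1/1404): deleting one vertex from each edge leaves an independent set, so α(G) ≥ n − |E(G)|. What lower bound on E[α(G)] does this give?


E[|E(G)|] = C(156, 2)·p = 12090 · (1/1404) = 155/18.
E[α(G)] ≥ n − E[|E(G)|] = 156 − 155/18 = 2653/18.
Numerically: ≈ 147.389.
(This is only a lower bound; the true E[α(G)] may be larger.)

E[α(G)] ≥ 2653/18 ≈ 147.389.


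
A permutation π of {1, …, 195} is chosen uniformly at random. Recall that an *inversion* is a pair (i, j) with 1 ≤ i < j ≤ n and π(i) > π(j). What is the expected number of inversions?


Write X = Σ X_I over the C(195, 2) = 18915 pairs i < j, with X_I the indicator of one inversion.
There are 18915 indicators.
For each fixed pair i < j, the values π(i) and π(j) are two distinct elements of {1, …, 195} in uniformly random order; by symmetry P[π(i) > π(j)] = 1/2.
By linearity: E[X] = 18915 · (1/2) = C(195, 2) · (1/2) = 18915/2 = 18915/2 ≈ 9457.5000.

E[X] = 18915/2 = 9457.5000.


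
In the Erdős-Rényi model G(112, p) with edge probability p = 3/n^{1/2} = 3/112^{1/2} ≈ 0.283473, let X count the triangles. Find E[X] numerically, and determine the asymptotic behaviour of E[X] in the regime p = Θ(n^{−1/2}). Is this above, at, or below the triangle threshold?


Number of potential triangles: C(112, 3) = 227920.
Each occurs with probability p³ ≈ (0.283473)³ ≈ 2.27791089e-02.
By linearity: E[X] = C(112, 3)·p³ ≈ 227920 · 2.27791089e-02 ≈ 5191.814492.
Since α = 1/2 < 1, p = c/n^{1/2} ≫ 1/n is above the triangle threshold p ~ 1/n. Asymptotically E[X] ~ (c³/6)·n^{3(1−α)} = (3³/6)·n^{1.5} → ∞; triangles are abundant w.h.p.

E[X] ≈ 5191.814492; in regime p = Θ(1/n^{1/2}) E[X] diverges (above the triangle threshold p ~ 1/n).


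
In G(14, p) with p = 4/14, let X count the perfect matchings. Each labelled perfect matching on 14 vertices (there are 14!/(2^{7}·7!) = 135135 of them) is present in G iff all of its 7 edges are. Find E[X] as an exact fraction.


K_14 has 14!/(2^{7}·7!) = 135135 labelled perfect matchings.
For each such perfect matching H, let X_H = 1 if all 7 edges of H are present in G. Then P[X_H = 1] = p^{7} = (2/7)^{7} = 128/823543.
By linearity: E[X] = Σ_H E[X_H] = 135135 · p^{7} = 135135 · 128/823543 = 2471040/117649.
Numerically: E[X] ≈ 21.

E[X] = 135135 · (2/7)^{7} = 2471040/117649 ≈ 21.


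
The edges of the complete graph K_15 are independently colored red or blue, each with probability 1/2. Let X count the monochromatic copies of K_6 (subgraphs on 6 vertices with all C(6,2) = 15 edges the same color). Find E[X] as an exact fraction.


Let X = Σ_S X_S over the C(15, 6) = 5005 subsets S of size 6, where X_S = 1 if the K_6 on S is monochromatic.
For a fixed S, the K_6 on S has C(6, 2) = 15 edges. P[all 15 edges red] = (1/2)^15, and likewise for blue, so P[monochromatic] = 2·(1/2)^15 = 2^{1 − 15} = 1/16384.
By linearity: E[X] = C(15, 6) · 2^{1 − 15} = 5005 · 1/16384 = 5005/16384.
Numerically: E[X] ≈ 0.30548.

E[X] = C(15,6)·2^(1−C(6,2)) = 5005/16384 ≈ 0.30548.


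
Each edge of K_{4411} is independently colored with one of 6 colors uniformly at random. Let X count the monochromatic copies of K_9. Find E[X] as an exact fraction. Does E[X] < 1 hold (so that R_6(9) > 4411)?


E[X] = C(4411, 9) · 6^{1 − 36} = 1727920475134582415883601405 · 6^{−35} = 1727920475134582415883601405/1719070799748422591028658176.
As a reduced fraction: E[X] = 1727920475134582415883601405/1719070799748422591028658176 ≈ 1.0051479.
Is E[X] < 1? NO.
Since E[X] ≥ 1, the first-moment bound is inconclusive at n = 4411; it does NOT by itself certify R_6(9) > 4411.

E[X] = 1727920475134582415883601405/1719070799748422591028658176 ≈ 1.0051479; E[X] ≥ 1; first-moment method inconclusive here.


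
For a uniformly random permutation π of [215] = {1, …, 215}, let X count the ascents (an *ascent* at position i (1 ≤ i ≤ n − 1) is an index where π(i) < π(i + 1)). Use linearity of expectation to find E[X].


Write X = Σ X_I over i = 1, …, 214, with X_I the indicator of one ascent.
There are 214 indicators.
For each fixed i, the pair (π(i), π(i+1)) is a uniformly random ordered pair of distinct values from {1, …, 215}; by symmetry P[π(i) < π(i+1)] = 1/2.
By linearity: E[X] = 214 · (1/2) = (215 − 1) · (1/2) = 107 ≈ 107.00000.

E[X] = 107 = 107.00000.


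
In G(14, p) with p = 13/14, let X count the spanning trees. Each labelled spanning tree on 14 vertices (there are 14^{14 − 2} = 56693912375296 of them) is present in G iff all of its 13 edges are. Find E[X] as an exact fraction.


K_14 has 14^{14 − 2} = 56693912375296 labelled spanning trees.
For each such spanning tree H, let X_H = 1 if all 13 edges of H are present in G. Then P[X_H = 1] = p^{13} = (13/14)^{13} = 302875106592253/793714773254144.
Summing the indicators: E[X] = Σ_H E[X_H] = 56693912375296 · p^{13} = 56693912375296 · 302875106592253/793714773254144 = 302875106592253/14.
Numerically: E[X] ≈ 2.16e+13.

E[X] = 56693912375296 · (13/14)^{13} = 302875106592253/14 ≈ 2.16e+13.


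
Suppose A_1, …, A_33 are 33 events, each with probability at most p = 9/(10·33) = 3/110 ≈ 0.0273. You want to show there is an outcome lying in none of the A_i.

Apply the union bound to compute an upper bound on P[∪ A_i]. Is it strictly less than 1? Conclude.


Union bound: P[∪_{i=1}^{33} A_i] ≤ Σ_i P[A_i] ≤ 33·p = 33·(3/110) = 9/10.
Numerically: 9/10 ≈ 0.9000.
Is 9/10 < 1? YES.
Since P[∪ A_i] ≤ 9/10 < 1, the complement has P[∩ A_i^c] ≥ 1 − 9/10 = 1/10 > 0, so some outcome avoids every A_i.

33·p = 9/10 ≈ 0.9000; existence CERTIFIED by the union bound.


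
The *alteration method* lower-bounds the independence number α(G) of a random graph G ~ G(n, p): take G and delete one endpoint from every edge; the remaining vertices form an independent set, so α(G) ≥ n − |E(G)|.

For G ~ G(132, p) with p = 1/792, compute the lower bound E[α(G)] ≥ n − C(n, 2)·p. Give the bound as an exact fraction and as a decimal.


E[|E(G)|] = C(132, 2)·p = 8646 · (1/792) = 131/12.
E[α(G)] ≥ n − E[|E(G)|] = 132 − 131/12 = 1453/12.
Numerically: ≈ 121.0833.
(This is only a lower bound; the true E[α(G)] may be larger.)

E[α(G)] ≥ 1453/12 ≈ 121.0833.


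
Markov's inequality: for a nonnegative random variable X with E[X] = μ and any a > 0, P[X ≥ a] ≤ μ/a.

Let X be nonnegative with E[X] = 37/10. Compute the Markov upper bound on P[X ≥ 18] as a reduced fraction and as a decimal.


μ = E[X] = 37/10, a = 18.
Markov: P[X ≥ 18] ≤ μ/a = (37/10)/18 = 37/180.
Numerically: ≈ 0.2056.
(Since a = 18 > μ = 3.7000, the bound 37/180 is < 1 and informative.)

P[X ≥ 18] ≤ 37/180 ≈ 0.2056.


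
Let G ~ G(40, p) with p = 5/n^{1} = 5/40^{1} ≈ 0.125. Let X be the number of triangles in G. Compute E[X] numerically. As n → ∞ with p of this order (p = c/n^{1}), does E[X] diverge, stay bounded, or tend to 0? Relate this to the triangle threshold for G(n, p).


Number of potential triangles: C(40, 3) = 9880.
Each occurs with probability p³ ≈ (0.125)³ ≈ 1.9531250e-03.
By linearity: E[X] = C(40, 3)·p³ ≈ 9880 · 1.9531250e-03 ≈ 19.29688.
Here α = 1, so p = 5/n is exactly at the triangle threshold p ~ 1/n. Asymptotically E[X] → c³/6 = 5³/6 = 125/6 ≈ 20.83333, a bounded constant. In this regime the triangle count is asymptotically Poisson(c³/6).

E[X] ≈ 19.29688; in regime p = Θ(1/n^{1}) E[X] stays bounded (at the triangle threshold p ~ 1/n).


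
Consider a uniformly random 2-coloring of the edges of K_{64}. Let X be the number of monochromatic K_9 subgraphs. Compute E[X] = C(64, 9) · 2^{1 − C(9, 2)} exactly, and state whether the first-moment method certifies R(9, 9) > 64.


E[X] = C(64, 9) · 2^{1 − 36} = 27540584512 · 2^{−35} = 27540584512/34359738368.
As a reduced fraction: E[X] = 430321633/536870912 ≈ 0.8015.
Is E[X] < 1? YES.
Since E[X] < 1, there exists a 2-coloring of K_{64} with no monochromatic K_9; hence R(9, 9) > 64.

E[X] = 430321633/536870912 ≈ 0.8015; E[X] < 1, so R(9, 9) > 64.


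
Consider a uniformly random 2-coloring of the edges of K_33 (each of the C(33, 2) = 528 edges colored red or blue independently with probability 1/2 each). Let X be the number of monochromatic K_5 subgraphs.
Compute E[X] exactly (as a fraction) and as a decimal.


Let X = Σ_S X_S over the C(33, 5) = 237336 subsets S of size 5, where X_S = 1 if the K_5 on S is monochromatic.
For a fixed S, the K_5 on S has C(5, 2) = 10 edges. P[all 10 edges red] = (1/2)^10, and likewise for blue, so P[monochromatic] = 2·(1/2)^10 = 2^{1 − 10} = 1/512.
Summing: E[X] = C(33, 5) · 2^{1 − 10} = 237336 · 1/512 = 29667/64.
Numerically: E[X] ≈ 463.546875.

E[X] = C(33,5)·2^(1−C(5,2)) = 29667/64 ≈ 463.546875.


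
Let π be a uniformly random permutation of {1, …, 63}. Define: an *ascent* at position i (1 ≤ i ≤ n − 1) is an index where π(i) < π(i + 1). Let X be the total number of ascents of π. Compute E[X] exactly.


Write X = Σ X_I over i = 1, …, 62, with X_I the indicator of one ascent.
There are 62 indicators.
For each fixed i, the pair (π(i), π(i+1)) is a uniformly random ordered pair of distinct values from {1, …, 63}; by symmetry P[π(i) < π(i+1)] = 1/2.
By linearity: E[X] = 62 · (1/2) = (63 − 1) · (1/2) = 31 ≈ 31.000000.

E[X] = 31 = 31.000000.


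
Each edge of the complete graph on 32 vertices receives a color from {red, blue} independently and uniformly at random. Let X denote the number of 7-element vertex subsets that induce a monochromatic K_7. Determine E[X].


Let X = Σ_S X_S over the C(32, 7) = 3365856 subsets S of size 7, where X_S = 1 if the K_7 on S is monochromatic.
For a fixed S, the K_7 on S has C(7, 2) = 21 edges. P[all 21 edges red] = (1/2)^21, and likewise for blue, so P[monochromatic] = 2·(1/2)^21 = 2^{1 − 21} = 1/1048576.
By linearity: E[X] = C(32, 7) · 2^{1 − 21} = 3365856 · 1/1048576 = 105183/32768.
Numerically: E[X] ≈ 3.210.

E[X] = C(32,7)·2^(1−C(7,2)) = 105183/32768 ≈ 3.210.


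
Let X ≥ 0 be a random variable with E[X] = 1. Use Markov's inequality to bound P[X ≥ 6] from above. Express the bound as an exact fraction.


μ = E[X] = 1, a = 6.
Markov: P[X ≥ 6] ≤ μ/a = (1)/6 = 1/6.
Numerically: ≈ 0.16667.
(Since a = 6 > μ = 1.00000, the bound 1/6 is < 1 and informative.)

P[X ≥ 6] ≤ 1/6 ≈ 0.16667.


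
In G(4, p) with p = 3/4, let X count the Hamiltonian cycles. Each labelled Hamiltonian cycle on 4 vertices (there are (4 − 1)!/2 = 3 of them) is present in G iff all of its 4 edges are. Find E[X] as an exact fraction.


K_4 has (4 − 1)!/2 = 3 labelled Hamiltonian cycles.
For each such Hamiltonian cycle H, let X_H = 1 if all 4 edges of H are present in G. Then P[X_H = 1] = p^{4} = (3/4)^{4} = 81/256.
Summing the indicators: E[X] = Σ_H E[X_H] = 3 · p^{4} = 3 · 81/256 = 243/256.
Numerically: E[X] ≈ 0.9492.

E[X] = 3 · (3/4)^{4} = 243/256 ≈ 0.9492.


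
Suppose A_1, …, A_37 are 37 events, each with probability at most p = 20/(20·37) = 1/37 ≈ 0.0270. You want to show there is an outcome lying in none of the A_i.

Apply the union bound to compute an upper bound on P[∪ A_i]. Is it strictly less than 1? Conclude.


Union bound: P[∪_{i=1}^{37} A_i] ≤ Σ_i P[A_i] ≤ 37·p = 37·(1/37) = 1.
Numerically: 1 ≈ 1.0000.
Is 1 < 1? NO.
Since the bound 1 is ≥ 1, the union bound is uninformative here; it does NOT by itself certify existence.

37·p = 1 ≈ 1.0000; existence NOT certified by the union bound.


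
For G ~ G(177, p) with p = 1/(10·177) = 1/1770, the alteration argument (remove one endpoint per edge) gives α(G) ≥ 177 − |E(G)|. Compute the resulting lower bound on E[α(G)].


E[|E(G)|] = C(177, 2)·p = 15576 · (1/1770) = 44/5.
E[α(G)] ≥ n − E[|E(G)|] = 177 − 44/5 = 841/5.
Numerically: ≈ 168.200.
(This is only a lower bound; the true E[α(G)] may be larger.)

E[α(G)] ≥ 841/5 ≈ 168.200.


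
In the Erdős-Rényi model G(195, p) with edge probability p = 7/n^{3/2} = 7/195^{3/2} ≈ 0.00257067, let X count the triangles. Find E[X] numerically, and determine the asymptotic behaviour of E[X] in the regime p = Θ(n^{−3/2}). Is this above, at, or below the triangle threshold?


Number of potential triangles: C(195, 3) = 1216865.
Each occurs with probability p³ ≈ (0.00257067)³ ≈ 1.69878481e-08.
By linearity: E[X] = C(195, 3)·p³ ≈ 1216865 · 1.69878481e-08 ≈ 0.020672.
Since α = 3/2 > 1, p = c/n^{3/2} = o(1/n) is below the triangle threshold p ~ 1/n. Asymptotically E[X] ~ (c³/6)·n^{3(1−α)} = (7³/6)·n^{-1.5} → 0, so by Markov's inequality G has no triangles w.h.p.

E[X] ≈ 0.020672; in regime p = Θ(1/n^{3/2}) E[X] tends to 0 (below the triangle threshold p ~ 1/n).


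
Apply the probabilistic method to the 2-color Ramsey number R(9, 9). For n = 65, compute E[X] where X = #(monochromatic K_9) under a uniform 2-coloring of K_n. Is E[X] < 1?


E[X] = C(65, 9) · 2^{1 − 36} = 31966749880 · 2^{−35} = 31966749880/34359738368.
As a reduced fraction: E[X] = 3995843735/4294967296 ≈ 0.930355.
Is E[X] < 1? YES.
Since E[X] < 1, there exists a 2-coloring of K_{65} with no monochromatic K_9; hence R(9, 9) > 65.

E[X] = 3995843735/4294967296 ≈ 0.930355; E[X] < 1, so R(9, 9) > 65.


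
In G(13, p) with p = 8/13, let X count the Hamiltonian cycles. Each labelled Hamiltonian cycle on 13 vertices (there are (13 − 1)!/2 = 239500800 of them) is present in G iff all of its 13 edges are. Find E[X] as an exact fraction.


K_13 has (13 − 1)!/2 = 239500800 labelled Hamiltonian cycles.
For each such Hamiltonian cycle H, let X_H = 1 if all 13 edges of H are present in G. Then P[X_H = 1] = p^{13} = (8/13)^{13} = 549755813888/302875106592253.
By linearity: E[X] = Σ_H E[X_H] = 239500800 · p^{13} = 239500800 · 549755813888/302875106592253 = 131666957230827110400/302875106592253.
Numerically: E[X] ≈ 434724.

E[X] = 239500800 · (8/13)^{13} = 131666957230827110400/302875106592253 ≈ 434724.


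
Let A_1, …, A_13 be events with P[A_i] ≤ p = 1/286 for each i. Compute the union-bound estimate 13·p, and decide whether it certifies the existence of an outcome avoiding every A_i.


Union bound: P[∪_{i=1}^{13} A_i] ≤ Σ_i P[A_i] ≤ 13·p = 13·(1/286) = 1/22.
Numerically: 1/22 ≈ 0.04545.
Is 1/22 < 1? YES.
Since P[∪ A_i] ≤ 1/22 < 1, the complement has P[∩ A_i^c] ≥ 1 − 1/22 = 21/22 > 0, so some outcome avoids every A_i.

13·p = 1/22 ≈ 0.04545; existence CERTIFIED by the union bound.


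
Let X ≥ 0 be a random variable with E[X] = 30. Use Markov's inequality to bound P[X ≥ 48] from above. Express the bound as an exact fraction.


μ = E[X] = 30, a = 48.
Markov: P[X ≥ 48] ≤ μ/a = (30)/48 = 5/8.
Numerically: ≈ 0.625000.
(Since a = 48 > μ = 30.000000, the bound 5/8 is < 1 and informative.)

P[X ≥ 48] ≤ 5/8 ≈ 0.625000.


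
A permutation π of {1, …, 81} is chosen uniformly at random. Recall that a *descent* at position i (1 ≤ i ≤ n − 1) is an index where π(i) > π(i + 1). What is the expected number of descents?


Write X = Σ X_I over i = 1, …, 80, with X_I the indicator of one descent.
There are 80 indicators.
For each fixed i, the pair (π(i), π(i+1)) is a uniformly random ordered pair of distinct values from {1, …, 81}; by symmetry P[π(i) > π(i+1)] = 1/2.
By linearity: E[X] = 80 · (1/2) = (81 − 1) · (1/2) = 40 ≈ 40.0000.

E[X] = 40 = 40.0000.


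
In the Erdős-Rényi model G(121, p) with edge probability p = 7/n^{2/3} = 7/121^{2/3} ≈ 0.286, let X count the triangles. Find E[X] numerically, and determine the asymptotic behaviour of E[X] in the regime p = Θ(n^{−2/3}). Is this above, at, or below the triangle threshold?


Number of potential triangles: C(121, 3) = 287980.
Each occurs with probability p³ ≈ (0.286)³ ≈ 2.34274e-02.
By linearity: E[X] = C(121, 3)·p³ ≈ 287980 · 2.34274e-02 ≈ 6746.612.
Since α = 2/3 < 1, p = c/n^{2/3} ≫ 1/n is above the triangle threshold p ~ 1/n. Asymptotically E[X] ~ (c³/6)·n^{3(1−α)} = (7³/6)·n^{1} → ∞; triangles are abundant w.h.p.

E[X] ≈ 6746.612; in regime p = Θ(1/n^{2/3}) E[X] diverges (above the triangle threshold p ~ 1/n).


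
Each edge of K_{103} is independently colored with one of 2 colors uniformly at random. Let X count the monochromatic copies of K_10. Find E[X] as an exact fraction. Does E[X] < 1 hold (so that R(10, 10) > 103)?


E[X] = C(103, 10) · 2^{1 − 45} = 23591276125340 · 2^{−44} = 23591276125340/17592186044416.
As a reduced fraction: E[X] = 5897819031335/4398046511104 ≈ 1.3410088.
Is E[X] < 1? NO.
Since E[X] ≥ 1, the first-moment bound is inconclusive at n = 103; it does NOT by itself certify R(10, 10) > 103.

E[X] = 5897819031335/4398046511104 ≈ 1.3410088; E[X] ≥ 1; first-moment method inconclusive here.


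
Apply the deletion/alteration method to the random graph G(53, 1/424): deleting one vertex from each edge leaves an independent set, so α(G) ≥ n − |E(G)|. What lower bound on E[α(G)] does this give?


E[|E(G)|] = C(53, 2)·p = 1378 · (1/424) = 13/4.
E[α(G)] ≥ n − E[|E(G)|] = 53 − 13/4 = 199/4.
Numerically: ≈ 49.750.
(This is only a lower bound; the true E[α(G)] may be larger.)

E[α(G)] ≥ 199/4 ≈ 49.750.


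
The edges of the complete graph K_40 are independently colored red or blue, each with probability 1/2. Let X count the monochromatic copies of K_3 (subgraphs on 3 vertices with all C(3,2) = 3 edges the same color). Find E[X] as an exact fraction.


Let X = Σ_S X_S over the C(40, 3) = 9880 subsets S of size 3, where X_S = 1 if the K_3 on S is monochromatic.
For a fixed S, the K_3 on S has C(3, 2) = 3 edges. P[all 3 edges red] = (1/2)^3, and likewise for blue, so P[monochromatic] = 2·(1/2)^3 = 2^{1 − 3} = 1/4.
By linearity of expectation: E[X] = C(40, 3) · 2^{1 − 3} = 9880 · 1/4 = 2470.
Numerically: E[X] ≈ 2470.0000.

E[X] = C(40,3)·2^(1−C(3,2)) = 2470 ≈ 2470.0000.


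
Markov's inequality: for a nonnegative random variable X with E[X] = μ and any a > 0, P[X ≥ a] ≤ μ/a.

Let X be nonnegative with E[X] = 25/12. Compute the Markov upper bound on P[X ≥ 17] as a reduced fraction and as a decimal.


μ = E[X] = 25/12, a = 17.
Markov: P[X ≥ 17] ≤ μ/a = (25/12)/17 = 25/204.
Numerically: ≈ 0.12255.
(Since a = 17 > μ = 2.08333, the bound 25/204 is < 1 and informative.)

P[X ≥ 17] ≤ 25/204 ≈ 0.12255.


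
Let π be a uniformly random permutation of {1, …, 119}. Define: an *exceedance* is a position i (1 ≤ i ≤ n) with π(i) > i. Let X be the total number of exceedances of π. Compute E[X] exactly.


Write X = Σ_{i=1}^{119} X_i, where X_i = 1_{π(i) > i}.
For each fixed i, π(i) is uniform over {1, …, 119} (marginal of a uniform permutation), so P[π(i) > i] = (n − i)/n. Summing: Σ_{i=1}^{119} (n − i)/n = (0 + 1 + … + 118)/119 = 119(119 − 1)/(2·119) = (119 − 1)/2.
Hence E[X] = Σ_{i=1}^{119} (119 − i)/119 = 59 ≈ 59.000.

E[X] = 59 = 59.000.


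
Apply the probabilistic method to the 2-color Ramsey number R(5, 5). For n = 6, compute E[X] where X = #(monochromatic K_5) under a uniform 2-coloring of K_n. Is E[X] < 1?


E[X] = C(6, 5) · 2^{1 − 10} = 6 · 2^{−9} = 6/512.
As a reduced fraction: E[X] = 3/256 ≈ 0.0117188.
Is E[X] < 1? YES.
Since E[X] < 1, there exists a 2-coloring of K_{6} with no monochromatic K_5; hence R(5, 5) > 6.

E[X] = 3/256 ≈ 0.0117188; E[X] < 1, so R(5, 5) > 6.


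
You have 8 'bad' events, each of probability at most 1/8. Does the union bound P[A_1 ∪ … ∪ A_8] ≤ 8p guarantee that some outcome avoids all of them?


Union bound: P[∪_{i=1}^{8} A_i] ≤ Σ_i P[A_i] ≤ 8·p = 8·(1/8) = 1.
Numerically: 1 ≈ 1.0000.
Is 1 < 1? NO.
Since the bound 1 is ≥ 1, the union bound is uninformative here; it does NOT by itself certify existence.

8·p = 1 ≈ 1.0000; existence NOT certified by the union bound.


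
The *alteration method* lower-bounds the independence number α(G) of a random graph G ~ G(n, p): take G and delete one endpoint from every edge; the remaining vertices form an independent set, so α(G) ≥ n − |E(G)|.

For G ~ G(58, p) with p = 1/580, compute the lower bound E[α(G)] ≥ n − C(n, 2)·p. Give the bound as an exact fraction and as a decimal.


E[|E(G)|] = C(58, 2)·p = 1653 · (1/580) = 57/20.
E[α(G)] ≥ n − E[|E(G)|] = 58 − 57/20 = 1103/20.
Numerically: ≈ 55.150.
(This is only a lower bound; the true E[α(G)] may be larger.)

E[α(G)] ≥ 1103/20 ≈ 55.150.


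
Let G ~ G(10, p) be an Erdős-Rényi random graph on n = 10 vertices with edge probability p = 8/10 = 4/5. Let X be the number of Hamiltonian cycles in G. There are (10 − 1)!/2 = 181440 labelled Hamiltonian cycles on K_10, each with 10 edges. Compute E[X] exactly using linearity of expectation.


K_10 has (10 − 1)!/2 = 181440 labelled Hamiltonian cycles.
For each such Hamiltonian cycle H, let X_H = 1 if all 10 edges of H are present in G. Then P[X_H = 1] = p^{10} = (4/5)^{10} = 1048576/9765625.
By linearity of expectation: E[X] = Σ_H E[X_H] = 181440 · p^{10} = 181440 · 1048576/9765625 = 38050725888/1953125.
Numerically: E[X] ≈ 1.95e+04.

E[X] = 181440 · (4/5)^{10} = 38050725888/1953125 ≈ 1.95e+04.


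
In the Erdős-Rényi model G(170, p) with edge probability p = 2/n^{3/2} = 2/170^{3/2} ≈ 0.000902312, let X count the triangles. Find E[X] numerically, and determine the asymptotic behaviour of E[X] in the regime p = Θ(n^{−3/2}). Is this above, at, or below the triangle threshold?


Number of potential triangles: C(170, 3) = 804440.
Each occurs with probability p³ ≈ (0.000902312)³ ≈ 7.34631998e-10.
By linearity: E[X] = C(170, 3)·p³ ≈ 804440 · 7.34631998e-10 ≈ 0.000591.
Since α = 3/2 > 1, p = c/n^{3/2} = o(1/n) is below the triangle threshold p ~ 1/n. Asymptotically E[X] ~ (c³/6)·n^{3(1−α)} = (2³/6)·n^{-1.5} → 0, so by Markov's inequality G has no triangles w.h.p.

E[X] ≈ 0.000591; in regime p = Θ(1/n^{3/2}) E[X] tends to 0 (below the triangle threshold p ~ 1/n).


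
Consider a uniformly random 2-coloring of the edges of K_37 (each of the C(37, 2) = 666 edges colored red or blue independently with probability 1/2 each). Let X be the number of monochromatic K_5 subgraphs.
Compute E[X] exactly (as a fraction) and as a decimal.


Let X = Σ_S X_S over the C(37, 5) = 435897 subsets S of size 5, where X_S = 1 if the K_5 on S is monochromatic.
For a fixed S, the K_5 on S has C(5, 2) = 10 edges. P[all 10 edges red] = (1/2)^10, and likewise for blue, so P[monochromatic] = 2·(1/2)^10 = 2^{1 − 10} = 1/512.
Summing: E[X] = C(37, 5) · 2^{1 − 10} = 435897 · 1/512 = 435897/512.
Numerically: E[X] ≈ 851.361.

E[X] = C(37,5)·2^(1−C(5,2)) = 435897/512 ≈ 851.361.


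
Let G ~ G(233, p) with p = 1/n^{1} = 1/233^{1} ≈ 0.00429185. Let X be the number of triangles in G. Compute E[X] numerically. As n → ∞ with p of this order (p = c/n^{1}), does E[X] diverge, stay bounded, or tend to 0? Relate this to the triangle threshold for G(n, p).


Number of potential triangles: C(233, 3) = 2081156.
Each occurs with probability p³ ≈ (0.00429185)³ ≈ 7.90555268e-08.
By linearity: E[X] = C(233, 3)·p³ ≈ 2081156 · 7.90555268e-08 ≈ 0.164527.
Here α = 1, so p = 1/n is exactly at the triangle threshold p ~ 1/n. Asymptotically E[X] → c³/6 = 1³/6 = 1/6 ≈ 0.166667, a bounded constant. In this regime the triangle count is asymptotically Poisson(c³/6).

E[X] ≈ 0.164527; in regime p = Θ(1/n^{1}) E[X] stays bounded (at the triangle threshold p ~ 1/n).


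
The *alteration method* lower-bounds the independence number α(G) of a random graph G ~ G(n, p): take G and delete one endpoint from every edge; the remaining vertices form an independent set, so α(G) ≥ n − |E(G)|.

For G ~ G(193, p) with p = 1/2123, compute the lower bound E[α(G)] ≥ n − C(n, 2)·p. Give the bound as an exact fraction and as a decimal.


E[|E(G)|] = C(193, 2)·p = 18528 · (1/2123) = 96/11.
E[α(G)] ≥ n − E[|E(G)|] = 193 − 96/11 = 2027/11.
Numerically: ≈ 184.2727.
(This is only a lower bound; the true E[α(G)] may be larger.)

E[α(G)] ≥ 2027/11 ≈ 184.2727.


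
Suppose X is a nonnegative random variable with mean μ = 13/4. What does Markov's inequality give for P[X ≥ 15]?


μ = E[X] = 13/4, a = 15.
Markov: P[X ≥ 15] ≤ μ/a = (13/4)/15 = 13/60.
Numerically: ≈ 0.216667.
(Since a = 15 > μ = 3.250000, the bound 13/60 is < 1 and informative.)

P[X ≥ 15] ≤ 13/60 ≈ 0.216667.


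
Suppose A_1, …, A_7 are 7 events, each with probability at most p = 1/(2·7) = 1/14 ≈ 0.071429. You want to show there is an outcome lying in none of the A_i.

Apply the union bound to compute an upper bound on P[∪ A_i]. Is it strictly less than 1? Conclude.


Union bound: P[∪_{i=1}^{7} A_i] ≤ Σ_i P[A_i] ≤ 7·p = 7·(1/14) = 1/2.
Numerically: 1/2 ≈ 0.500000.
Is 1/2 < 1? YES.
Since P[∪ A_i] ≤ 1/2 < 1, the complement has P[∩ A_i^c] ≥ 1 − 1/2 = 1/2 > 0, so some outcome avoids every A_i.

7·p = 1/2 ≈ 0.500000; existence CERTIFIED by the union bound.


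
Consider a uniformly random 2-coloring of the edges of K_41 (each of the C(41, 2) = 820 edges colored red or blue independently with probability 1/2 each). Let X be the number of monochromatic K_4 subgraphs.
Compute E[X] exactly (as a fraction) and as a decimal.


Let X = Σ_S X_S over the C(41, 4) = 101270 subsets S of size 4, where X_S = 1 if the K_4 on S is monochromatic.
For a fixed S, the K_4 on S has C(4, 2) = 6 edges. P[all 6 edges red] = (1/2)^6, and likewise for blue, so P[monochromatic] = 2·(1/2)^6 = 2^{1 − 6} = 1/32.
By linearity: E[X] = C(41, 4) · 2^{1 − 6} = 101270 · 1/32 = 50635/16.
Numerically: E[X] ≈ 3164.687500.

E[X] = C(41,4)·2^(1−C(4,2)) = 50635/16 ≈ 3164.687500.


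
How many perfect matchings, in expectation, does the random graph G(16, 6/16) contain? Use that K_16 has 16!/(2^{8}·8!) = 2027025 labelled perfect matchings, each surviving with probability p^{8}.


K_16 has 16!/(2^{8}·8!) = 2027025 labelled perfect matchings.
For each such perfect matching H, let X_H = 1 if all 8 edges of H are present in G. Then P[X_H = 1] = p^{8} = (3/8)^{8} = 6561/16777216.
By linearity of expectation: E[X] = Σ_H E[X_H] = 2027025 · p^{8} = 2027025 · 6561/16777216 = 13299311025/16777216.
Numerically: E[X] ≈ 792.7.

E[X] = 2027025 · (3/8)^{8} = 13299311025/16777216 ≈ 792.7.


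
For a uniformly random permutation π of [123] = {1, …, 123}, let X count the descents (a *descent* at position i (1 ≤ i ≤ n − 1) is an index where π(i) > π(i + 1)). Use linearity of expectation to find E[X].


Write X = Σ X_I over i = 1, …, 122, with X_I the indicator of one descent.
There are 122 indicators.
For each fixed i, the pair (π(i), π(i+1)) is a uniformly random ordered pair of distinct values from {1, …, 123}; by symmetry P[π(i) > π(i+1)] = 1/2.
By linearity: E[X] = 122 · (1/2) = (123 − 1) · (1/2) = 61 ≈ 61.000000.

E[X] = 61 = 61.000000.
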